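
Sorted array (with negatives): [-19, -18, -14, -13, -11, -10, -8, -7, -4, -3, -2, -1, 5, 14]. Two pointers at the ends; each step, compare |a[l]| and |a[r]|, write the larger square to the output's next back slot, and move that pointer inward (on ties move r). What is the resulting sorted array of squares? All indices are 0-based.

[1, 4, 9, 16, 25, 49, 64, 100, 121, 169, 196, 196, 324, 361]

l=0 r=13: |-19|>|14| out[13]=361, l++
l=1 r=13: |-18|>|14| out[12]=324, l++
l=2 r=13: |-14|<=|14| out[11]=196, r--
l=2 r=12: |-14|>|5| out[10]=196, l++
l=3 r=12: |-13|>|5| out[9]=169, l++
l=4 r=12: |-11|>|5| out[8]=121, l++
l=5 r=12: |-10|>|5| out[7]=100, l++
l=6 r=12: |-8|>|5| out[6]=64, l++
l=7 r=12: |-7|>|5| out[5]=49, l++
l=8 r=12: |-4|<=|5| out[4]=25, r--
l=8 r=11: |-4|>|-1| out[3]=16, l++
l=9 r=11: |-3|>|-1| out[2]=9, l++
l=10 r=11: |-2|>|-1| out[1]=4, l++
l=11 r=11: |-1|<=|-1| out[0]=1, r--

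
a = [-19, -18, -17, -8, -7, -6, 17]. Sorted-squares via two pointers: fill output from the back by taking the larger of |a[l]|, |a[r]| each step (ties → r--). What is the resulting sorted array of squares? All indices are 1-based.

[36, 49, 64, 289, 289, 324, 361]

[1,7] |-19|>|17| out[7]=361 → l++
[2,7] |-18|>|17| out[6]=324 → l++
[3,7] |-17|<=|17| out[5]=289 → r--
[3,6] |-17|>|-6| out[4]=289 → l++
[4,6] |-8|>|-6| out[3]=64 → l++
[5,6] |-7|>|-6| out[2]=49 → l++
[6,6] |-6|<=|-6| out[1]=36 → r--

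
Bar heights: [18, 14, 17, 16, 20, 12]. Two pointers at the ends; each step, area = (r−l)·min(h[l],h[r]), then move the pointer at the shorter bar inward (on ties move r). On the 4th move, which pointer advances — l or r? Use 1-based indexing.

l=1 r=6: min(18,12)*5=60 best=60 *, r--
l=1 r=5: min(18,20)*4=72 best=72 *, l++
l=2 r=5: min(14,20)*3=42 best=72, l++
l=3 r=5: min(17,20)*2=34 best=72, l++

l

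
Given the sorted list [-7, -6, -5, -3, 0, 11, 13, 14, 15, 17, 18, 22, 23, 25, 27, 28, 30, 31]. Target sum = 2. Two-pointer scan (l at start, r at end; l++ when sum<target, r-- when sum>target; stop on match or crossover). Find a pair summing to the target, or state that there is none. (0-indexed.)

no pair

l=0 r=17: -7+31=24 >2, r--
l=0 r=16: -7+30=23 >2, r--
l=0 r=15: -7+28=21 >2, r--
l=0 r=14: -7+27=20 >2, r--
l=0 r=13: -7+25=18 >2, r--
l=0 r=12: -7+23=16 >2, r--
l=0 r=11: -7+22=15 >2, r--
l=0 r=10: -7+18=11 >2, r--
l=0 r=9: -7+17=10 >2, r--
l=0 r=8: -7+15=8 >2, r--
l=0 r=7: -7+14=7 >2, r--
l=0 r=6: -7+13=6 >2, r--
l=0 r=5: -7+11=4 >2, r--
l=0 r=4: -7+0=-7 <2, l++
l=1 r=4: -6+0=-6 <2, l++
l=2 r=4: -5+0=-5 <2, l++
l=3 r=4: -3+0=-3 <2, l++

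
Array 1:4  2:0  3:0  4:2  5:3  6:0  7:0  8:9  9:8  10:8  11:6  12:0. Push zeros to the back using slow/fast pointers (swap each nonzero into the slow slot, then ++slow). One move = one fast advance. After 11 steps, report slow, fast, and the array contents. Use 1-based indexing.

slow=8, fast=12, a=[4, 2, 3, 9, 8, 8, 6, 0, 0, 0, 0, 0]

(s=1,f=1) a[fast]=4≠0 swap→a[1]=4 → slow++,fast++
(s=2,f=2) a[fast]=0 → fast++
(s=2,f=3) a[fast]=0 → fast++
(s=2,f=4) a[fast]=2≠0 swap→a[2]=2 → slow++,fast++
(s=3,f=5) a[fast]=3≠0 swap→a[3]=3 → slow++,fast++
(s=4,f=6) a[fast]=0 → fast++
(s=4,f=7) a[fast]=0 → fast++
(s=4,f=8) a[fast]=9≠0 swap→a[4]=9 → slow++,fast++
(s=5,f=9) a[fast]=8≠0 swap→a[5]=8 → slow++,fast++
(s=6,f=10) a[fast]=8≠0 swap→a[6]=8 → slow++,fast++
(s=7,f=11) a[fast]=6≠0 swap→a[7]=6 → slow++,fast++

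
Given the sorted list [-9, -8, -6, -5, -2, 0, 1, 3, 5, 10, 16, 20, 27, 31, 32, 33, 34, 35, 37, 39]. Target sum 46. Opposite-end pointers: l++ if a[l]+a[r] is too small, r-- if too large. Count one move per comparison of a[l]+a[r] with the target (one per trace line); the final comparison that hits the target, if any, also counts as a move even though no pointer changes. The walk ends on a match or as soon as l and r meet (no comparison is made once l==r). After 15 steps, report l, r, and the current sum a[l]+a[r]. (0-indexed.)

l=10, r=14, sum=48

l=0 r=19: -9+39=30 <46, l++
l=1 r=19: -8+39=31 <46, l++
l=2 r=19: -6+39=33 <46, l++
l=3 r=19: -5+39=34 <46, l++
l=4 r=19: -2+39=37 <46, l++
l=5 r=19: 0+39=39 <46, l++
l=6 r=19: 1+39=40 <46, l++
l=7 r=19: 3+39=42 <46, l++
l=8 r=19: 5+39=44 <46, l++
l=9 r=19: 10+39=49 >46, r--
l=9 r=18: 10+37=47 >46, r--
l=9 r=17: 10+35=45 <46, l++
l=10 r=17: 16+35=51 >46, r--
l=10 r=16: 16+34=50 >46, r--
l=10 r=15: 16+33=49 >46, r--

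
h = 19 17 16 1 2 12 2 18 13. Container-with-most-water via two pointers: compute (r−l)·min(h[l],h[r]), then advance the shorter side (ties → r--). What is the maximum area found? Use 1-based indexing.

max area = 126

l=1 r=9: min(19,13)*8=104 best=104 *, r--
l=1 r=8: min(19,18)*7=126 best=126 *, r--
l=1 r=7: min(19,2)*6=12 best=126, r--
l=1 r=6: min(19,12)*5=60 best=126, r--
l=1 r=5: min(19,2)*4=8 best=126, r--
l=1 r=4: min(19,1)*3=3 best=126, r--
l=1 r=3: min(19,16)*2=32 best=126, r--
l=1 r=2: min(19,17)*1=17 best=126, r--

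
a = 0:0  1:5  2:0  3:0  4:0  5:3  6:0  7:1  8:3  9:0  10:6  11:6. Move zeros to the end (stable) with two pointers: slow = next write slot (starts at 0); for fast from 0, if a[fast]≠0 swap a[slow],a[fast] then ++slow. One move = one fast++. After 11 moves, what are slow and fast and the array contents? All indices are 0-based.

(s=0,f=0) a[fast]=0 → fast++
(s=0,f=1) a[fast]=5≠0 swap→a[0]=5 → slow++,fast++
(s=1,f=2) a[fast]=0 → fast++
(s=1,f=3) a[fast]=0 → fast++
(s=1,f=4) a[fast]=0 → fast++
(s=1,f=5) a[fast]=3≠0 swap→a[1]=3 → slow++,fast++
(s=2,f=6) a[fast]=0 → fast++
(s=2,f=7) a[fast]=1≠0 swap→a[2]=1 → slow++,fast++
(s=3,f=8) a[fast]=3≠0 swap→a[3]=3 → slow++,fast++
(s=4,f=9) a[fast]=0 → fast++
(s=4,f=10) a[fast]=6≠0 swap→a[4]=6 → slow++,fast++

slow=5, fast=11, a=[5, 3, 1, 3, 6, 0, 0, 0, 0, 0, 0, 6]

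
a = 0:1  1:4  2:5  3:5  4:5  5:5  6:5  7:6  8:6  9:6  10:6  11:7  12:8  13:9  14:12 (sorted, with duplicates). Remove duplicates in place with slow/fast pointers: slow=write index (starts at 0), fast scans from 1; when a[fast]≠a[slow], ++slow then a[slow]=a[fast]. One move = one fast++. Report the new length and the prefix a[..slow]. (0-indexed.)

(s=0,f=1) a[fast]=4≠a[slow]=1 write a[1]=4 → slow++,fast++
(s=1,f=2) a[fast]=5≠a[slow]=4 write a[2]=5 → slow++,fast++
(s=2,f=3) a[fast]=5=a[slow] dup → fast++
(s=2,f=4) a[fast]=5=a[slow] dup → fast++
(s=2,f=5) a[fast]=5=a[slow] dup → fast++
(s=2,f=6) a[fast]=5=a[slow] dup → fast++
(s=2,f=7) a[fast]=6≠a[slow]=5 write a[3]=6 → slow++,fast++
(s=3,f=8) a[fast]=6=a[slow] dup → fast++
(s=3,f=9) a[fast]=6=a[slow] dup → fast++
(s=3,f=10) a[fast]=6=a[slow] dup → fast++
(s=3,f=11) a[fast]=7≠a[slow]=6 write a[4]=7 → slow++,fast++
(s=4,f=12) a[fast]=8≠a[slow]=7 write a[5]=8 → slow++,fast++
(s=5,f=13) a[fast]=9≠a[slow]=8 write a[6]=9 → slow++,fast++
(s=6,f=14) a[fast]=12≠a[slow]=9 write a[7]=12 → slow++,fast++

length 8; prefix = [1, 4, 5, 6, 7, 8, 9, 12]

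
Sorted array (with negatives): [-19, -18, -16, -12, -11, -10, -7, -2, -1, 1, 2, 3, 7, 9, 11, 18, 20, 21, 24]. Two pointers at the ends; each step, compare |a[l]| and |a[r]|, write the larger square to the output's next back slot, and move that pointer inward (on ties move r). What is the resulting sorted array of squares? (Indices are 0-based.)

l=0 r=18: |-19|<=|24| out[18]=576, r--
l=0 r=17: |-19|<=|21| out[17]=441, r--
l=0 r=16: |-19|<=|20| out[16]=400, r--
l=0 r=15: |-19|>|18| out[15]=361, l++
l=1 r=15: |-18|<=|18| out[14]=324, r--
l=1 r=14: |-18|>|11| out[13]=324, l++
l=2 r=14: |-16|>|11| out[12]=256, l++
l=3 r=14: |-12|>|11| out[11]=144, l++
l=4 r=14: |-11|<=|11| out[10]=121, r--
l=4 r=13: |-11|>|9| out[9]=121, l++
l=5 r=13: |-10|>|9| out[8]=100, l++
l=6 r=13: |-7|<=|9| out[7]=81, r--
l=6 r=12: |-7|<=|7| out[6]=49, r--
l=6 r=11: |-7|>|3| out[5]=49, l++
l=7 r=11: |-2|<=|3| out[4]=9, r--
l=7 r=10: |-2|<=|2| out[3]=4, r--
l=7 r=9: |-2|>|1| out[2]=4, l++
l=8 r=9: |-1|<=|1| out[1]=1, r--
l=8 r=8: |-1|<=|-1| out[0]=1, r--

[1, 1, 4, 4, 9, 49, 49, 81, 100, 121, 121, 144, 256, 324, 324, 361, 400, 441, 576]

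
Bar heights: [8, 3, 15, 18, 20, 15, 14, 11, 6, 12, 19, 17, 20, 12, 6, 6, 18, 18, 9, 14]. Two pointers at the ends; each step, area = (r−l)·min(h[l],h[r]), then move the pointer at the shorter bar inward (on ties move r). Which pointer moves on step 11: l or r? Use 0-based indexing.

[0,19] min(8,14)*19=152 best=152 * → l++
[1,19] min(3,14)*18=54 best=152 → l++
[2,19] min(15,14)*17=238 best=238 * → r--
[2,18] min(15,9)*16=144 best=238 → r--
[2,17] min(15,18)*15=225 best=238 → l++
[3,17] min(18,18)*14=252 best=252 * → r--
[3,16] min(18,18)*13=234 best=252 → r--
[3,15] min(18,6)*12=72 best=252 → r--
[3,14] min(18,6)*11=66 best=252 → r--
[3,13] min(18,12)*10=120 best=252 → r--
[3,12] min(18,20)*9=162 best=252 → l++

l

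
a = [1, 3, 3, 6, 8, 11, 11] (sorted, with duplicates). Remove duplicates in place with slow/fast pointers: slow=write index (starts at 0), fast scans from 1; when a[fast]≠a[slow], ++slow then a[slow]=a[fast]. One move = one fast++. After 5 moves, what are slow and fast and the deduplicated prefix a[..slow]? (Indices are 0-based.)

(s=0,f=1) a[fast]=3≠a[slow]=1 write a[1]=3 → slow++,fast++
(s=1,f=2) a[fast]=3=a[slow] dup → fast++
(s=1,f=3) a[fast]=6≠a[slow]=3 write a[2]=6 → slow++,fast++
(s=2,f=4) a[fast]=8≠a[slow]=6 write a[3]=8 → slow++,fast++
(s=3,f=5) a[fast]=11≠a[slow]=8 write a[4]=11 → slow++,fast++

slow=4, fast=6, prefix=[1, 3, 6, 8, 11]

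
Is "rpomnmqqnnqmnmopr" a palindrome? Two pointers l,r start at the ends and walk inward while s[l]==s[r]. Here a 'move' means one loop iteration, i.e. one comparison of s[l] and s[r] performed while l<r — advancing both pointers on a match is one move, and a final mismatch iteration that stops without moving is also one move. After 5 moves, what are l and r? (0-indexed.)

l=5, r=11

l=0 r=16: 'r'=='r', l++,r--
l=1 r=15: 'p'=='p', l++,r--
l=2 r=14: 'o'=='o', l++,r--
l=3 r=13: 'm'=='m', l++,r--
l=4 r=12: 'n'=='n', l++,r--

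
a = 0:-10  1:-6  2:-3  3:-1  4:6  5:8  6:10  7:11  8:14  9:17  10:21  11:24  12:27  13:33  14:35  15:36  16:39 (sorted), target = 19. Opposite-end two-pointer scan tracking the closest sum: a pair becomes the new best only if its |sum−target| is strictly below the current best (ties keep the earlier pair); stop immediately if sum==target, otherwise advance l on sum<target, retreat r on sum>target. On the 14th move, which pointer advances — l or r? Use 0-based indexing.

l

l=0 r=16: -10+39=29 d=10 *, r--
l=0 r=15: -10+36=26 d=7 *, r--
l=0 r=14: -10+35=25 d=6 *, r--
l=0 r=13: -10+33=23 d=4 *, r--
l=0 r=12: -10+27=17 d=2 *, l++
l=1 r=12: -6+27=21 d=2, r--
l=1 r=11: -6+24=18 d=1 *, l++
l=2 r=11: -3+24=21 d=2, r--
l=2 r=10: -3+21=18 d=1, l++
l=3 r=10: -1+21=20 d=1, r--
l=3 r=9: -1+17=16 d=3, l++
l=4 r=9: 6+17=23 d=4, r--
l=4 r=8: 6+14=20 d=1, r--
l=4 r=7: 6+11=17 d=2, l++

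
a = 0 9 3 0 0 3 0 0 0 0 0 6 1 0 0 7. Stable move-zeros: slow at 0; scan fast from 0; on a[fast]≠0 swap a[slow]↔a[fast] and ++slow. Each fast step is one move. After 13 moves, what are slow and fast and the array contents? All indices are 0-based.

slow=5, fast=13, a=[9, 3, 3, 6, 1, 0, 0, 0, 0, 0, 0, 0, 0, 0, 0, 7]

slow=0 fast=0: a[fast]=0, fast++
slow=0 fast=1: a[fast]=9≠0 swap→a[0]=9, slow++,fast++
slow=1 fast=2: a[fast]=3≠0 swap→a[1]=3, slow++,fast++
slow=2 fast=3: a[fast]=0, fast++
slow=2 fast=4: a[fast]=0, fast++
slow=2 fast=5: a[fast]=3≠0 swap→a[2]=3, slow++,fast++
slow=3 fast=6: a[fast]=0, fast++
slow=3 fast=7: a[fast]=0, fast++
slow=3 fast=8: a[fast]=0, fast++
slow=3 fast=9: a[fast]=0, fast++
slow=3 fast=10: a[fast]=0, fast++
slow=3 fast=11: a[fast]=6≠0 swap→a[3]=6, slow++,fast++
slow=4 fast=12: a[fast]=1≠0 swap→a[4]=1, slow++,fast++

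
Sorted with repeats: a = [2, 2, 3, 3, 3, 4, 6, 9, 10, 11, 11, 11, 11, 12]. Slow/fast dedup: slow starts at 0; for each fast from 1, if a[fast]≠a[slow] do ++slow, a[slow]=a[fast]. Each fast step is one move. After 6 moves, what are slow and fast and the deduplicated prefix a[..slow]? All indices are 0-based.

(s=0,f=1) a[fast]=2=a[slow] dup → fast++
(s=0,f=2) a[fast]=3≠a[slow]=2 write a[1]=3 → slow++,fast++
(s=1,f=3) a[fast]=3=a[slow] dup → fast++
(s=1,f=4) a[fast]=3=a[slow] dup → fast++
(s=1,f=5) a[fast]=4≠a[slow]=3 write a[2]=4 → slow++,fast++
(s=2,f=6) a[fast]=6≠a[slow]=4 write a[3]=6 → slow++,fast++

slow=3, fast=7, prefix=[2, 3, 4, 6]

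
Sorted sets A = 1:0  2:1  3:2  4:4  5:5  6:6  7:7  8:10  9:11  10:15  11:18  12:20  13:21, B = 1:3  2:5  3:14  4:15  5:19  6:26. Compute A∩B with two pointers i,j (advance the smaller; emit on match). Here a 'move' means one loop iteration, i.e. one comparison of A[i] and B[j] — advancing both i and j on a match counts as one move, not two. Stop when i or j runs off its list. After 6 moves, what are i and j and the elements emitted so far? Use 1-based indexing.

i=6, j=3, emitted=[5]

i=1 j=1: 0<3, i++
i=2 j=1: 1<3, i++
i=3 j=1: 2<3, i++
i=4 j=1: 4>3, j++
i=4 j=2: 4<5, i++
i=5 j=2: 5==5 emit, i++,j++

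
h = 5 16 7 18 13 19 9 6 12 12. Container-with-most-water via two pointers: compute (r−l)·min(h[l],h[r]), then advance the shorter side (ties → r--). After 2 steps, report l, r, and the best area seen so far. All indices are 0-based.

[0,9] min(5,12)*9=45 best=45 * → l++
[1,9] min(16,12)*8=96 best=96 * → r--

l=1, r=8, best area=96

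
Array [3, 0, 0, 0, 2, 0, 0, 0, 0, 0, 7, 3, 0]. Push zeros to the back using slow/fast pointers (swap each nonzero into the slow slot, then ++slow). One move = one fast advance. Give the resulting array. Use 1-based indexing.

[3, 2, 7, 3, 0, 0, 0, 0, 0, 0, 0, 0, 0]

slow=1 fast=1: a[fast]=3≠0 swap→a[1]=3, slow++,fast++
slow=2 fast=2: a[fast]=0, fast++
slow=2 fast=3: a[fast]=0, fast++
slow=2 fast=4: a[fast]=0, fast++
slow=2 fast=5: a[fast]=2≠0 swap→a[2]=2, slow++,fast++
slow=3 fast=6: a[fast]=0, fast++
slow=3 fast=7: a[fast]=0, fast++
slow=3 fast=8: a[fast]=0, fast++
slow=3 fast=9: a[fast]=0, fast++
slow=3 fast=10: a[fast]=0, fast++
slow=3 fast=11: a[fast]=7≠0 swap→a[3]=7, slow++,fast++
slow=4 fast=12: a[fast]=3≠0 swap→a[4]=3, slow++,fast++
slow=5 fast=13: a[fast]=0, fast++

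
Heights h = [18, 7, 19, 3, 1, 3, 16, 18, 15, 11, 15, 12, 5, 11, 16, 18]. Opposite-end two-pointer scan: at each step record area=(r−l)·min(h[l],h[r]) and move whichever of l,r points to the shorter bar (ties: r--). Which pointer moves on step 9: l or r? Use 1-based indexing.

l=1 r=16: min(18,18)*15=270 best=270 *, r--
l=1 r=15: min(18,16)*14=224 best=270, r--
l=1 r=14: min(18,11)*13=143 best=270, r--
l=1 r=13: min(18,5)*12=60 best=270, r--
l=1 r=12: min(18,12)*11=132 best=270, r--
l=1 r=11: min(18,15)*10=150 best=270, r--
l=1 r=10: min(18,11)*9=99 best=270, r--
l=1 r=9: min(18,15)*8=120 best=270, r--
l=1 r=8: min(18,18)*7=126 best=270, r--

r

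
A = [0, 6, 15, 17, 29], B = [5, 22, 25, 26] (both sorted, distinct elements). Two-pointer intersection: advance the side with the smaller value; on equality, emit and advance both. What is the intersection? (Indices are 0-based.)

i=0 j=0: 0<5, i++
i=1 j=0: 6>5, j++
i=1 j=1: 6<22, i++
i=2 j=1: 15<22, i++
i=3 j=1: 17<22, i++
i=4 j=1: 29>22, j++
i=4 j=2: 29>25, j++
i=4 j=3: 29>26, j++

intersection = []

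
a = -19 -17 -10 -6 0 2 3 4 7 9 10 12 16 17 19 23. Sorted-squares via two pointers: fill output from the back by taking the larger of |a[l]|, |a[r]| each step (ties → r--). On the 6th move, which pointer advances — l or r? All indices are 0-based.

r

l=0 r=15: |-19|<=|23| out[15]=529, r--
l=0 r=14: |-19|<=|19| out[14]=361, r--
l=0 r=13: |-19|>|17| out[13]=361, l++
l=1 r=13: |-17|<=|17| out[12]=289, r--
l=1 r=12: |-17|>|16| out[11]=289, l++
l=2 r=12: |-10|<=|16| out[10]=256, r--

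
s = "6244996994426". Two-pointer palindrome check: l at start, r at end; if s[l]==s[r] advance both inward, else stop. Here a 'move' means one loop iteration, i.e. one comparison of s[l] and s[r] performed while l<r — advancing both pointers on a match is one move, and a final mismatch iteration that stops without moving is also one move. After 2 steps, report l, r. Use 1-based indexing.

[1,13] '6'=='6' → l++,r--
[2,12] '2'=='2' → l++,r--

l=3, r=11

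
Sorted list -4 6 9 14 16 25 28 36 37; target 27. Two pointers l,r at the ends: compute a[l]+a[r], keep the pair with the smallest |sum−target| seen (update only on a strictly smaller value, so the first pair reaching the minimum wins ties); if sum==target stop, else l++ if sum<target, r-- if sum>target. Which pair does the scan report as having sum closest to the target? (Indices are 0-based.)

pair (9, 16) with sum 25 (|Δ|=2)

l=0 r=8: -4+37=33 d=6 *, r--
l=0 r=7: -4+36=32 d=5 *, r--
l=0 r=6: -4+28=24 d=3 *, l++
l=1 r=6: 6+28=34 d=7, r--
l=1 r=5: 6+25=31 d=4, r--
l=1 r=4: 6+16=22 d=5, l++
l=2 r=4: 9+16=25 d=2 *, l++
l=3 r=4: 14+16=30 d=3, r--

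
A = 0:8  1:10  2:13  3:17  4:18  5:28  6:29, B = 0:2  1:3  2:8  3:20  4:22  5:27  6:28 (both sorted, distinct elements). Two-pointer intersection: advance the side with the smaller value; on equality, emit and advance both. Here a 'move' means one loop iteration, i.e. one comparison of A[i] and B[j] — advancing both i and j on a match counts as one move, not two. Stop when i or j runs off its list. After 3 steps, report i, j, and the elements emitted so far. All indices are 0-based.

[i=0,j=0] 8>2 → j++
[i=0,j=1] 8>3 → j++
[i=0,j=2] 8==8 emit → i++,j++

i=1, j=3, emitted=[8]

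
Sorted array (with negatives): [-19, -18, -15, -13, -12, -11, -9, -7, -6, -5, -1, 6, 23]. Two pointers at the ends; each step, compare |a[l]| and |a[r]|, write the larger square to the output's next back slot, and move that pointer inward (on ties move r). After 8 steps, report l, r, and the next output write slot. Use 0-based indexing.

[0,12] |-19|<=|23| out[12]=529 → r--
[0,11] |-19|>|6| out[11]=361 → l++
[1,11] |-18|>|6| out[10]=324 → l++
[2,11] |-15|>|6| out[9]=225 → l++
[3,11] |-13|>|6| out[8]=169 → l++
[4,11] |-12|>|6| out[7]=144 → l++
[5,11] |-11|>|6| out[6]=121 → l++
[6,11] |-9|>|6| out[5]=81 → l++

l=7, r=11, next write slot=4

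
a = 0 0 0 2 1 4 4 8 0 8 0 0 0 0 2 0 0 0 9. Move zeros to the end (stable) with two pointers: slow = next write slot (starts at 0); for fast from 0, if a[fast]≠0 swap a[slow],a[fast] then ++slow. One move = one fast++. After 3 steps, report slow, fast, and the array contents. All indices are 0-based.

(s=0,f=0) a[fast]=0 → fast++
(s=0,f=1) a[fast]=0 → fast++
(s=0,f=2) a[fast]=0 → fast++

slow=0, fast=3, a=[0, 0, 0, 2, 1, 4, 4, 8, 0, 8, 0, 0, 0, 0, 2, 0, 0, 0, 9]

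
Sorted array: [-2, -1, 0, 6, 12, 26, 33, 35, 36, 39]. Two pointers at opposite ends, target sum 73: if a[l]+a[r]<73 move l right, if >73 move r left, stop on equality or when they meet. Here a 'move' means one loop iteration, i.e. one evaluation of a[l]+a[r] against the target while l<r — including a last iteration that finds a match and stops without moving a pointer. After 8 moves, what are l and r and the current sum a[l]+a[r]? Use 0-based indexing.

l=7, r=8, sum=71

[0,9] -2+39=37 <73 → l++
[1,9] -1+39=38 <73 → l++
[2,9] 0+39=39 <73 → l++
[3,9] 6+39=45 <73 → l++
[4,9] 12+39=51 <73 → l++
[5,9] 26+39=65 <73 → l++
[6,9] 33+39=72 <73 → l++
[7,9] 35+39=74 >73 → r--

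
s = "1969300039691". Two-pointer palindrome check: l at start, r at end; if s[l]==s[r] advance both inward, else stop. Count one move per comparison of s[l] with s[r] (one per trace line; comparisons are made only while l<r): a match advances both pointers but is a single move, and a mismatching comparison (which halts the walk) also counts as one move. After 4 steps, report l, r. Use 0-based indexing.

l=4, r=8

l=0 r=12: '1'=='1', l++,r--
l=1 r=11: '9'=='9', l++,r--
l=2 r=10: '6'=='6', l++,r--
l=3 r=9: '9'=='9', l++,r--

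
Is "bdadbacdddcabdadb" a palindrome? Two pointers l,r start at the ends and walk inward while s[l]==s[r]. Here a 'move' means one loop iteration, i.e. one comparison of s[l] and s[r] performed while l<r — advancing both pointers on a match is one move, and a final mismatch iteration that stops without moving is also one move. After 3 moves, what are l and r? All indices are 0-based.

[0,16] 'b'=='b' → l++,r--
[1,15] 'd'=='d' → l++,r--
[2,14] 'a'=='a' → l++,r--

l=3, r=13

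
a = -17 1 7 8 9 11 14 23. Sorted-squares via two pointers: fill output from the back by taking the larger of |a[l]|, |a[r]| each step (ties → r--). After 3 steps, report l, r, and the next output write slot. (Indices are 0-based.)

l=0 r=7: |-17|<=|23| out[7]=529, r--
l=0 r=6: |-17|>|14| out[6]=289, l++
l=1 r=6: |1|<=|14| out[5]=196, r--

l=1, r=5, next write slot=4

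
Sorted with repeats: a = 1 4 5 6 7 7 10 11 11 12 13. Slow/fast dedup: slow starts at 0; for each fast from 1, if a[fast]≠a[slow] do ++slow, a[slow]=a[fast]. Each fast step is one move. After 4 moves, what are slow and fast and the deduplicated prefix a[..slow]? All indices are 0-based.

slow=0 fast=1: a[fast]=4≠a[slow]=1 write a[1]=4, slow++,fast++
slow=1 fast=2: a[fast]=5≠a[slow]=4 write a[2]=5, slow++,fast++
slow=2 fast=3: a[fast]=6≠a[slow]=5 write a[3]=6, slow++,fast++
slow=3 fast=4: a[fast]=7≠a[slow]=6 write a[4]=7, slow++,fast++

slow=4, fast=5, prefix=[1, 4, 5, 6, 7]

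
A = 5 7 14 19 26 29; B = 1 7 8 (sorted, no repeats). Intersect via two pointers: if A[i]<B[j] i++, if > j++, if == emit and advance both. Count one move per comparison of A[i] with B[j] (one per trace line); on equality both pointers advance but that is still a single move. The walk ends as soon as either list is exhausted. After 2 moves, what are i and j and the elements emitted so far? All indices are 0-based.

i=0 j=0: 5>1, j++
i=0 j=1: 5<7, i++

i=1, j=1, emitted=[]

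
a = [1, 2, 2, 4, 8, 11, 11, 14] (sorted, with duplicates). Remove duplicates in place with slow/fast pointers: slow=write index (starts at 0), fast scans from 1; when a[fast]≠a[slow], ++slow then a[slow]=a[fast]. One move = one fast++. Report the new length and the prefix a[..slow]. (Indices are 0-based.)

(s=0,f=1) a[fast]=2≠a[slow]=1 write a[1]=2 → slow++,fast++
(s=1,f=2) a[fast]=2=a[slow] dup → fast++
(s=1,f=3) a[fast]=4≠a[slow]=2 write a[2]=4 → slow++,fast++
(s=2,f=4) a[fast]=8≠a[slow]=4 write a[3]=8 → slow++,fast++
(s=3,f=5) a[fast]=11≠a[slow]=8 write a[4]=11 → slow++,fast++
(s=4,f=6) a[fast]=11=a[slow] dup → fast++
(s=4,f=7) a[fast]=14≠a[slow]=11 write a[5]=14 → slow++,fast++

length 6; prefix = [1, 2, 4, 8, 11, 14]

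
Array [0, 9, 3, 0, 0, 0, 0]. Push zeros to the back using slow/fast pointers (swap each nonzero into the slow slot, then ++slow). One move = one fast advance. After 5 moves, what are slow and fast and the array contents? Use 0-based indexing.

slow=2, fast=5, a=[9, 3, 0, 0, 0, 0, 0]

(s=0,f=0) a[fast]=0 → fast++
(s=0,f=1) a[fast]=9≠0 swap→a[0]=9 → slow++,fast++
(s=1,f=2) a[fast]=3≠0 swap→a[1]=3 → slow++,fast++
(s=2,f=3) a[fast]=0 → fast++
(s=2,f=4) a[fast]=0 → fast++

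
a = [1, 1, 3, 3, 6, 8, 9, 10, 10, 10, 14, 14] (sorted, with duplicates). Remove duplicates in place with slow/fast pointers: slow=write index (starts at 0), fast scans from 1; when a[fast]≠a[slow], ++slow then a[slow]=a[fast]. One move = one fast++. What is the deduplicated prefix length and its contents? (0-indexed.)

slow=0 fast=1: a[fast]=1=a[slow] dup, fast++
slow=0 fast=2: a[fast]=3≠a[slow]=1 write a[1]=3, slow++,fast++
slow=1 fast=3: a[fast]=3=a[slow] dup, fast++
slow=1 fast=4: a[fast]=6≠a[slow]=3 write a[2]=6, slow++,fast++
slow=2 fast=5: a[fast]=8≠a[slow]=6 write a[3]=8, slow++,fast++
slow=3 fast=6: a[fast]=9≠a[slow]=8 write a[4]=9, slow++,fast++
slow=4 fast=7: a[fast]=10≠a[slow]=9 write a[5]=10, slow++,fast++
slow=5 fast=8: a[fast]=10=a[slow] dup, fast++
slow=5 fast=9: a[fast]=10=a[slow] dup, fast++
slow=5 fast=10: a[fast]=14≠a[slow]=10 write a[6]=14, slow++,fast++
slow=6 fast=11: a[fast]=14=a[slow] dup, fast++

length 7; prefix = [1, 3, 6, 8, 9, 10, 14]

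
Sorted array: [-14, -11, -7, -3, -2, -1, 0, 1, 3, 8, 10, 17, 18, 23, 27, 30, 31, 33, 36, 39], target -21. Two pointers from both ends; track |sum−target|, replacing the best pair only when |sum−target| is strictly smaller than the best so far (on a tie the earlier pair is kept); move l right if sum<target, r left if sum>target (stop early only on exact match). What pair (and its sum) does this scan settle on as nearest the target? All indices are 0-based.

pair (-14, -7) with sum -21 (|Δ|=0)

[0,19] -14+39=25 d=46 * → r--
[0,18] -14+36=22 d=43 * → r--
[0,17] -14+33=19 d=40 * → r--
[0,16] -14+31=17 d=38 * → r--
[0,15] -14+30=16 d=37 * → r--
[0,14] -14+27=13 d=34 * → r--
[0,13] -14+23=9 d=30 * → r--
[0,12] -14+18=4 d=25 * → r--
[0,11] -14+17=3 d=24 * → r--
[0,10] -14+10=-4 d=17 * → r--
[0,9] -14+8=-6 d=15 * → r--
[0,8] -14+3=-11 d=10 * → r--
[0,7] -14+1=-13 d=8 * → r--
[0,6] -14+0=-14 d=7 * → r--
[0,5] -14+-1=-15 d=6 * → r--
[0,4] -14+-2=-16 d=5 * → r--
[0,3] -14+-3=-17 d=4 * → r--
[0,2] -14+-7=-21 d=0 * → stop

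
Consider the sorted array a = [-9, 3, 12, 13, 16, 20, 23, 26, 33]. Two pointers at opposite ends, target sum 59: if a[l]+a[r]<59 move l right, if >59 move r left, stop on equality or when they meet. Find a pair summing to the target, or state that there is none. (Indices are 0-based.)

l=0 r=8: -9+33=24 <59, l++
l=1 r=8: 3+33=36 <59, l++
l=2 r=8: 12+33=45 <59, l++
l=3 r=8: 13+33=46 <59, l++
l=4 r=8: 16+33=49 <59, l++
l=5 r=8: 20+33=53 <59, l++
l=6 r=8: 23+33=56 <59, l++
l=7 r=8: 26+33=59, found

(26, 33)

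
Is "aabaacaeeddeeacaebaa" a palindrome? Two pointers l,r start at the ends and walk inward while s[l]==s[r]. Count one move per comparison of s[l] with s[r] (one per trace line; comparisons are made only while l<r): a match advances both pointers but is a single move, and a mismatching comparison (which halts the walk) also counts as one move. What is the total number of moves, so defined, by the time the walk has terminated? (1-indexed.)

4 moves

l=1 r=20: 'a'=='a', l++,r--
l=2 r=19: 'a'=='a', l++,r--
l=3 r=18: 'b'=='b', l++,r--
l=4 r=17: 'a'!='e', stop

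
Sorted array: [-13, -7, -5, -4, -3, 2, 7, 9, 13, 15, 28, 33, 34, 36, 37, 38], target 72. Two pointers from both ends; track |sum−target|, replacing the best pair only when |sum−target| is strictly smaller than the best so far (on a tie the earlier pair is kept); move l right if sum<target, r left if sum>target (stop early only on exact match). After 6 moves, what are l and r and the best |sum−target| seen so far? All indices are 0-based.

l=6, r=15, best |Δ|=32

[0,15] -13+38=25 d=47 * → l++
[1,15] -7+38=31 d=41 * → l++
[2,15] -5+38=33 d=39 * → l++
[3,15] -4+38=34 d=38 * → l++
[4,15] -3+38=35 d=37 * → l++
[5,15] 2+38=40 d=32 * → l++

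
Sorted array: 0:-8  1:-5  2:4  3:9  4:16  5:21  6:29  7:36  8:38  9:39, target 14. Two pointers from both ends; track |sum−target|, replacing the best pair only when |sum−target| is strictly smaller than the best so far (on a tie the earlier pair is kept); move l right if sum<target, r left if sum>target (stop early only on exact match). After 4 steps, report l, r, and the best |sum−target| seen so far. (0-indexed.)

[0,9] -8+39=31 d=17 * → r--
[0,8] -8+38=30 d=16 * → r--
[0,7] -8+36=28 d=14 * → r--
[0,6] -8+29=21 d=7 * → r--

l=0, r=5, best |Δ|=7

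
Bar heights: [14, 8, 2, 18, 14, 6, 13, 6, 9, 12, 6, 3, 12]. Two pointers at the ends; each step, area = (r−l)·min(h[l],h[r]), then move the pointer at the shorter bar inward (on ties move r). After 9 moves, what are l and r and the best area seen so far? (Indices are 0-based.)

l=0, r=3, best area=144

l=0 r=12: min(14,12)*12=144 best=144 *, r--
l=0 r=11: min(14,3)*11=33 best=144, r--
l=0 r=10: min(14,6)*10=60 best=144, r--
l=0 r=9: min(14,12)*9=108 best=144, r--
l=0 r=8: min(14,9)*8=72 best=144, r--
l=0 r=7: min(14,6)*7=42 best=144, r--
l=0 r=6: min(14,13)*6=78 best=144, r--
l=0 r=5: min(14,6)*5=30 best=144, r--
l=0 r=4: min(14,14)*4=56 best=144, r--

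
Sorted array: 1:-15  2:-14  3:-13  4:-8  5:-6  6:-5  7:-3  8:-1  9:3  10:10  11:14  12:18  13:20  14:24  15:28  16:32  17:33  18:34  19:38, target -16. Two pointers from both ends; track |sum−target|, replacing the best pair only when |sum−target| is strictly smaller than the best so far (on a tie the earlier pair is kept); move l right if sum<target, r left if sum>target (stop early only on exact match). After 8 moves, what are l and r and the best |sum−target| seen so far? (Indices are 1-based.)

[1,19] -15+38=23 d=39 * → r--
[1,18] -15+34=19 d=35 * → r--
[1,17] -15+33=18 d=34 * → r--
[1,16] -15+32=17 d=33 * → r--
[1,15] -15+28=13 d=29 * → r--
[1,14] -15+24=9 d=25 * → r--
[1,13] -15+20=5 d=21 * → r--
[1,12] -15+18=3 d=19 * → r--

l=1, r=11, best |Δ|=19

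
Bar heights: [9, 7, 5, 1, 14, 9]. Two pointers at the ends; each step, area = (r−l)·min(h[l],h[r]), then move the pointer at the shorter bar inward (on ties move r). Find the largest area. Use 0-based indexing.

max area = 45

[0,5] min(9,9)*5=45 best=45 * → r--
[0,4] min(9,14)*4=36 best=45 → l++
[1,4] min(7,14)*3=21 best=45 → l++
[2,4] min(5,14)*2=10 best=45 → l++
[3,4] min(1,14)*1=1 best=45 → l++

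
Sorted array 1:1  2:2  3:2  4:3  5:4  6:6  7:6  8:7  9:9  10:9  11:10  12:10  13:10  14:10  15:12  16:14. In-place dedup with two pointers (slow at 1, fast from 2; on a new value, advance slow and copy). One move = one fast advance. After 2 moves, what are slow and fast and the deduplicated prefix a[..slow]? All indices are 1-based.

slow=1 fast=2: a[fast]=2≠a[slow]=1 write a[2]=2, slow++,fast++
slow=2 fast=3: a[fast]=2=a[slow] dup, fast++

slow=2, fast=4, prefix=[1, 2]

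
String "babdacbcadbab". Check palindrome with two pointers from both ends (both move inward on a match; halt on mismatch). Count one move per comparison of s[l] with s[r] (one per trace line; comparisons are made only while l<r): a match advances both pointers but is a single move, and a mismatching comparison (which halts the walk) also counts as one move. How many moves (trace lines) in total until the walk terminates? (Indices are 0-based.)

l=0 r=12: 'b'=='b', l++,r--
l=1 r=11: 'a'=='a', l++,r--
l=2 r=10: 'b'=='b', l++,r--
l=3 r=9: 'd'=='d', l++,r--
l=4 r=8: 'a'=='a', l++,r--
l=5 r=7: 'c'=='c', l++,r--

6 moves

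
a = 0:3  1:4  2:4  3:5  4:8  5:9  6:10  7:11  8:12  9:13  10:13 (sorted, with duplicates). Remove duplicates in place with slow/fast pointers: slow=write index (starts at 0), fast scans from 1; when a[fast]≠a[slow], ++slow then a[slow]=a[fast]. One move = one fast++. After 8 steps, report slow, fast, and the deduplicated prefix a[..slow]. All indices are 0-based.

slow=7, fast=9, prefix=[3, 4, 5, 8, 9, 10, 11, 12]

slow=0 fast=1: a[fast]=4≠a[slow]=3 write a[1]=4, slow++,fast++
slow=1 fast=2: a[fast]=4=a[slow] dup, fast++
slow=1 fast=3: a[fast]=5≠a[slow]=4 write a[2]=5, slow++,fast++
slow=2 fast=4: a[fast]=8≠a[slow]=5 write a[3]=8, slow++,fast++
slow=3 fast=5: a[fast]=9≠a[slow]=8 write a[4]=9, slow++,fast++
slow=4 fast=6: a[fast]=10≠a[slow]=9 write a[5]=10, slow++,fast++
slow=5 fast=7: a[fast]=11≠a[slow]=10 write a[6]=11, slow++,fast++
slow=6 fast=8: a[fast]=12≠a[slow]=11 write a[7]=12, slow++,fast++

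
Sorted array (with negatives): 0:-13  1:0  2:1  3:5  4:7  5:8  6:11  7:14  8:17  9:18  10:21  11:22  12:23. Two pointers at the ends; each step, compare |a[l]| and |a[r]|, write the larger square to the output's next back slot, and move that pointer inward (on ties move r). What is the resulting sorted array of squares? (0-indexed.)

l=0 r=12: |-13|<=|23| out[12]=529, r--
l=0 r=11: |-13|<=|22| out[11]=484, r--
l=0 r=10: |-13|<=|21| out[10]=441, r--
l=0 r=9: |-13|<=|18| out[9]=324, r--
l=0 r=8: |-13|<=|17| out[8]=289, r--
l=0 r=7: |-13|<=|14| out[7]=196, r--
l=0 r=6: |-13|>|11| out[6]=169, l++
l=1 r=6: |0|<=|11| out[5]=121, r--
l=1 r=5: |0|<=|8| out[4]=64, r--
l=1 r=4: |0|<=|7| out[3]=49, r--
l=1 r=3: |0|<=|5| out[2]=25, r--
l=1 r=2: |0|<=|1| out[1]=1, r--
l=1 r=1: |0|<=|0| out[0]=0, r--

[0, 1, 25, 49, 64, 121, 169, 196, 289, 324, 441, 484, 529]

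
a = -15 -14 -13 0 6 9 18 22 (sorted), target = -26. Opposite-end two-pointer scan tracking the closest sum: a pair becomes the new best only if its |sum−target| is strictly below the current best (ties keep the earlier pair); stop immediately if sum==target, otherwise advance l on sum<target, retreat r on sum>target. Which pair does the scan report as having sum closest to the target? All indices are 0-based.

pair (-14, -13) with sum -27 (|Δ|=1)

[0,7] -15+22=7 d=33 * → r--
[0,6] -15+18=3 d=29 * → r--
[0,5] -15+9=-6 d=20 * → r--
[0,4] -15+6=-9 d=17 * → r--
[0,3] -15+0=-15 d=11 * → r--
[0,2] -15+-13=-28 d=2 * → l++
[1,2] -14+-13=-27 d=1 * → l++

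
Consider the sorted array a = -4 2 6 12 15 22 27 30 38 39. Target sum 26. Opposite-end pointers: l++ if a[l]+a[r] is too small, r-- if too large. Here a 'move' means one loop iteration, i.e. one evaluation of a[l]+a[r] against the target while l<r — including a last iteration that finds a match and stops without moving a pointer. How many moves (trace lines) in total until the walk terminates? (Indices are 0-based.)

[0,9] -4+39=35 >26 → r--
[0,8] -4+38=34 >26 → r--
[0,7] -4+30=26 → found

3 moves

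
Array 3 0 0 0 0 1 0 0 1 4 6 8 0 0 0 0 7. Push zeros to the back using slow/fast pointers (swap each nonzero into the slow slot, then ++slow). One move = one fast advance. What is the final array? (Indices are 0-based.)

(s=0,f=0) a[fast]=3≠0 swap→a[0]=3 → slow++,fast++
(s=1,f=1) a[fast]=0 → fast++
(s=1,f=2) a[fast]=0 → fast++
(s=1,f=3) a[fast]=0 → fast++
(s=1,f=4) a[fast]=0 → fast++
(s=1,f=5) a[fast]=1≠0 swap→a[1]=1 → slow++,fast++
(s=2,f=6) a[fast]=0 → fast++
(s=2,f=7) a[fast]=0 → fast++
(s=2,f=8) a[fast]=1≠0 swap→a[2]=1 → slow++,fast++
(s=3,f=9) a[fast]=4≠0 swap→a[3]=4 → slow++,fast++
(s=4,f=10) a[fast]=6≠0 swap→a[4]=6 → slow++,fast++
(s=5,f=11) a[fast]=8≠0 swap→a[5]=8 → slow++,fast++
(s=6,f=12) a[fast]=0 → fast++
(s=6,f=13) a[fast]=0 → fast++
(s=6,f=14) a[fast]=0 → fast++
(s=6,f=15) a[fast]=0 → fast++
(s=6,f=16) a[fast]=7≠0 swap→a[6]=7 → slow++,fast++

[3, 1, 1, 4, 6, 8, 7, 0, 0, 0, 0, 0, 0, 0, 0, 0, 0]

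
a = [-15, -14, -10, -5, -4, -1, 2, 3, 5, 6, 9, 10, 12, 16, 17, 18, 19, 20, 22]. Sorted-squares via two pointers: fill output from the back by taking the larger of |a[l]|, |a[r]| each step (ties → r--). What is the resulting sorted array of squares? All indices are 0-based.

[1, 4, 9, 16, 25, 25, 36, 81, 100, 100, 144, 196, 225, 256, 289, 324, 361, 400, 484]

[0,18] |-15|<=|22| out[18]=484 → r--
[0,17] |-15|<=|20| out[17]=400 → r--
[0,16] |-15|<=|19| out[16]=361 → r--
[0,15] |-15|<=|18| out[15]=324 → r--
[0,14] |-15|<=|17| out[14]=289 → r--
[0,13] |-15|<=|16| out[13]=256 → r--
[0,12] |-15|>|12| out[12]=225 → l++
[1,12] |-14|>|12| out[11]=196 → l++
[2,12] |-10|<=|12| out[10]=144 → r--
[2,11] |-10|<=|10| out[9]=100 → r--
[2,10] |-10|>|9| out[8]=100 → l++
[3,10] |-5|<=|9| out[7]=81 → r--
[3,9] |-5|<=|6| out[6]=36 → r--
[3,8] |-5|<=|5| out[5]=25 → r--
[3,7] |-5|>|3| out[4]=25 → l++
[4,7] |-4|>|3| out[3]=16 → l++
[5,7] |-1|<=|3| out[2]=9 → r--
[5,6] |-1|<=|2| out[1]=4 → r--
[5,5] |-1|<=|-1| out[0]=1 → r--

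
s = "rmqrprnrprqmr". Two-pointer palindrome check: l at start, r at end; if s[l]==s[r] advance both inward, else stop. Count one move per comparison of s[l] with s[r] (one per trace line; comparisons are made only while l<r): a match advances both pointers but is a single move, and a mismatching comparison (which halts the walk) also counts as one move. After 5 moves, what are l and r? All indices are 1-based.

[1,13] 'r'=='r' → l++,r--
[2,12] 'm'=='m' → l++,r--
[3,11] 'q'=='q' → l++,r--
[4,10] 'r'=='r' → l++,r--
[5,9] 'p'=='p' → l++,r--

l=6, r=8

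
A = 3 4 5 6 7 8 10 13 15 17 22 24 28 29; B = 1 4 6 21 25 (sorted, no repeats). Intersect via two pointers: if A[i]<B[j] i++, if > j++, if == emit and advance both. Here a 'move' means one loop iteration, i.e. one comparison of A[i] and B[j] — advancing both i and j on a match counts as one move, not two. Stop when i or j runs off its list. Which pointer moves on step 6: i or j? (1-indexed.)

[i=1,j=1] 3>1 → j++
[i=1,j=2] 3<4 → i++
[i=2,j=2] 4==4 emit → i++,j++
[i=3,j=3] 5<6 → i++
[i=4,j=3] 6==6 emit → i++,j++
[i=5,j=4] 7<21 → i++

i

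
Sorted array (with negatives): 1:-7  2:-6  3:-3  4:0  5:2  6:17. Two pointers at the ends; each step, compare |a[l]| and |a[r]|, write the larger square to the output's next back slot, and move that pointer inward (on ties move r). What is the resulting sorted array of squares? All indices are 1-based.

[0, 4, 9, 36, 49, 289]

[1,6] |-7|<=|17| out[6]=289 → r--
[1,5] |-7|>|2| out[5]=49 → l++
[2,5] |-6|>|2| out[4]=36 → l++
[3,5] |-3|>|2| out[3]=9 → l++
[4,5] |0|<=|2| out[2]=4 → r--
[4,4] |0|<=|0| out[1]=0 → r--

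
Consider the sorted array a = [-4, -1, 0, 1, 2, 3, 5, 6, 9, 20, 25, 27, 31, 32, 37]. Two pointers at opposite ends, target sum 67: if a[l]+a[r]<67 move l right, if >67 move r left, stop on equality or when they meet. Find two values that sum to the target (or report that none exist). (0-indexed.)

no pair

l=0 r=14: -4+37=33 <67, l++
l=1 r=14: -1+37=36 <67, l++
l=2 r=14: 0+37=37 <67, l++
l=3 r=14: 1+37=38 <67, l++
l=4 r=14: 2+37=39 <67, l++
l=5 r=14: 3+37=40 <67, l++
l=6 r=14: 5+37=42 <67, l++
l=7 r=14: 6+37=43 <67, l++
l=8 r=14: 9+37=46 <67, l++
l=9 r=14: 20+37=57 <67, l++
l=10 r=14: 25+37=62 <67, l++
l=11 r=14: 27+37=64 <67, l++
l=12 r=14: 31+37=68 >67, r--
l=12 r=13: 31+32=63 <67, l++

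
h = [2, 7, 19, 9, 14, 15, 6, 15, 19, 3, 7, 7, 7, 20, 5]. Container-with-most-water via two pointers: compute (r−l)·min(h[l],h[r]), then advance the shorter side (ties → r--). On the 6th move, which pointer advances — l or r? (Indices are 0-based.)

l

[0,14] min(2,5)*14=28 best=28 * → l++
[1,14] min(7,5)*13=65 best=65 * → r--
[1,13] min(7,20)*12=84 best=84 * → l++
[2,13] min(19,20)*11=209 best=209 * → l++
[3,13] min(9,20)*10=90 best=209 → l++
[4,13] min(14,20)*9=126 best=209 → l++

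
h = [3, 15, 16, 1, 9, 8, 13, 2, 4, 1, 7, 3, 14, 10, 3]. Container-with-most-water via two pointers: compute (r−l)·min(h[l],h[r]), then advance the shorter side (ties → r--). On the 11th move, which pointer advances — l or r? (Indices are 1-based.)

[1,15] min(3,3)*14=42 best=42 * → r--
[1,14] min(3,10)*13=39 best=42 → l++
[2,14] min(15,10)*12=120 best=120 * → r--
[2,13] min(15,14)*11=154 best=154 * → r--
[2,12] min(15,3)*10=30 best=154 → r--
[2,11] min(15,7)*9=63 best=154 → r--
[2,10] min(15,1)*8=8 best=154 → r--
[2,9] min(15,4)*7=28 best=154 → r--
[2,8] min(15,2)*6=12 best=154 → r--
[2,7] min(15,13)*5=65 best=154 → r--
[2,6] min(15,8)*4=32 best=154 → r--

r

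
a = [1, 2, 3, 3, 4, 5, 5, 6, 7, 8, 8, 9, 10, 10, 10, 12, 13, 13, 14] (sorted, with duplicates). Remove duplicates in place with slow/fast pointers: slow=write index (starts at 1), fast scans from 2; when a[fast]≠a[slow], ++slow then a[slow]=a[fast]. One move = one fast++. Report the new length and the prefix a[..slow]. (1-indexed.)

(s=1,f=2) a[fast]=2≠a[slow]=1 write a[2]=2 → slow++,fast++
(s=2,f=3) a[fast]=3≠a[slow]=2 write a[3]=3 → slow++,fast++
(s=3,f=4) a[fast]=3=a[slow] dup → fast++
(s=3,f=5) a[fast]=4≠a[slow]=3 write a[4]=4 → slow++,fast++
(s=4,f=6) a[fast]=5≠a[slow]=4 write a[5]=5 → slow++,fast++
(s=5,f=7) a[fast]=5=a[slow] dup → fast++
(s=5,f=8) a[fast]=6≠a[slow]=5 write a[6]=6 → slow++,fast++
(s=6,f=9) a[fast]=7≠a[slow]=6 write a[7]=7 → slow++,fast++
(s=7,f=10) a[fast]=8≠a[slow]=7 write a[8]=8 → slow++,fast++
(s=8,f=11) a[fast]=8=a[slow] dup → fast++
(s=8,f=12) a[fast]=9≠a[slow]=8 write a[9]=9 → slow++,fast++
(s=9,f=13) a[fast]=10≠a[slow]=9 write a[10]=10 → slow++,fast++
(s=10,f=14) a[fast]=10=a[slow] dup → fast++
(s=10,f=15) a[fast]=10=a[slow] dup → fast++
(s=10,f=16) a[fast]=12≠a[slow]=10 write a[11]=12 → slow++,fast++
(s=11,f=17) a[fast]=13≠a[slow]=12 write a[12]=13 → slow++,fast++
(s=12,f=18) a[fast]=13=a[slow] dup → fast++
(s=12,f=19) a[fast]=14≠a[slow]=13 write a[13]=14 → slow++,fast++

length 13; prefix = [1, 2, 3, 4, 5, 6, 7, 8, 9, 10, 12, 13, 14]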